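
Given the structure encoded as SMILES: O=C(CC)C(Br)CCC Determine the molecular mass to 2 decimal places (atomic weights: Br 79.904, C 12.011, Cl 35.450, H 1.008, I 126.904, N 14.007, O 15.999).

193.08 g/mol

First, the molecular formula is C7H13BrO (counting implicit H from valence).
  Br: 1 × 79.904 = 79.904
  C: 7 × 12.011 = 84.077
  H: 13 × 1.008 = 13.104
  O: 1 × 15.999 = 15.999
Sum: 1×79.904 + 7×12.011 + 13×1.008 + 1×15.999 = 193.084 → 193.08 g/mol.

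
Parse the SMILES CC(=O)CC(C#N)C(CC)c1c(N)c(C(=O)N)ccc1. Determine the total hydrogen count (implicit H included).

Walk through each heavy atom and fill implicit hydrogens from standard valence (C 4, N 3, O 2, S 2, halogen 1); for lowercase aromatic atoms, an aromatic c carries 1 H when it has two neighbours and 0 H with three, and aromatic n carries 0 H:
  atom 1: C, bond orders sum to 1 (valence 4) → 3 H
  atom 2: C, bond orders sum to 4 (valence 4) → 0 H
  atom 3: O, bond orders sum to 2 (valence 2) → 0 H
  atom 4: C, bond orders sum to 2 (valence 4) → 2 H
  atom 5: C, bond orders sum to 3 (valence 4) → 1 H
  atom 6: C, bond orders sum to 4 (valence 4) → 0 H
  atom 7: N, bond orders sum to 3 (valence 3) → 0 H
  atom 8: C, bond orders sum to 3 (valence 4) → 1 H
  atom 9: C, bond orders sum to 2 (valence 4) → 2 H
  atom 10: C, bond orders sum to 1 (valence 4) → 3 H
  atom 11: aromatic c, 3 neighbours → 0 H
  atom 12: aromatic c, 3 neighbours → 0 H
  atom 13: N, bond orders sum to 1 (valence 3) → 2 H
  atom 14: aromatic c, 3 neighbours → 0 H
  atom 15: C, bond orders sum to 4 (valence 4) → 0 H
  atom 16: O, bond orders sum to 2 (valence 2) → 0 H
  atom 17: N, bond orders sum to 1 (valence 3) → 2 H
  atom 18: aromatic c, 2 neighbours → 1 H
  atom 19: aromatic c, 2 neighbours → 1 H
  atom 20: aromatic c, 2 neighbours → 1 H
Total hydrogens: 19.

19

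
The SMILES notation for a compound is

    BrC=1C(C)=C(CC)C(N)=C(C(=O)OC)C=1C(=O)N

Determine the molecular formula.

C12H15BrN2O3

Walk through each heavy atom and fill implicit hydrogens from standard valence (C 4, N 3, O 2, S 2, halogen 1):
  atom 1: Br (halogen, monovalent) → 0 H
  atom 2: C, bond orders sum to 4 (valence 4) → 0 H
  atom 3: C, bond orders sum to 4 (valence 4) → 0 H
  atom 4: C, bond orders sum to 1 (valence 4) → 3 H
  atom 5: C, bond orders sum to 4 (valence 4) → 0 H
  atom 6: C, bond orders sum to 2 (valence 4) → 2 H
  atom 7: C, bond orders sum to 1 (valence 4) → 3 H
  atom 8: C, bond orders sum to 4 (valence 4) → 0 H
  atom 9: N, bond orders sum to 1 (valence 3) → 2 H
  atom 10: C, bond orders sum to 4 (valence 4) → 0 H
  atom 11: C, bond orders sum to 4 (valence 4) → 0 H
  atom 12: O, bond orders sum to 2 (valence 2) → 0 H
  atom 13: O, bond orders sum to 2 (valence 2) → 0 H
  atom 14: C, bond orders sum to 1 (valence 4) → 3 H
  atom 15: C, bond orders sum to 4 (valence 4) → 0 H
  atom 16: C, bond orders sum to 4 (valence 4) → 0 H
  atom 17: O, bond orders sum to 2 (valence 2) → 0 H
  atom 18: N, bond orders sum to 1 (valence 3) → 2 H
Totals → C:12, H:15, Br:1, N:2, O:3.
In Hill order: C12H15BrN2O3.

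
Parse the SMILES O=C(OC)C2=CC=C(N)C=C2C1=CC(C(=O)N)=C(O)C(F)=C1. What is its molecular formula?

C15H13FN2O4

Walk through each heavy atom and fill implicit hydrogens from standard valence (C 4, N 3, O 2, S 2, halogen 1):
  atom 1: O, bond orders sum to 2 (valence 2) → 0 H
  atom 2: C, bond orders sum to 4 (valence 4) → 0 H
  atom 3: O, bond orders sum to 2 (valence 2) → 0 H
  atom 4: C, bond orders sum to 1 (valence 4) → 3 H
  atom 5: C, bond orders sum to 4 (valence 4) → 0 H
  atom 6: C, bond orders sum to 3 (valence 4) → 1 H
  atom 7: C, bond orders sum to 3 (valence 4) → 1 H
  atom 8: C, bond orders sum to 4 (valence 4) → 0 H
  atom 9: N, bond orders sum to 1 (valence 3) → 2 H
  atom 10: C, bond orders sum to 3 (valence 4) → 1 H
  atom 11: C, bond orders sum to 4 (valence 4) → 0 H
  atom 12: C, bond orders sum to 4 (valence 4) → 0 H
  atom 13: C, bond orders sum to 3 (valence 4) → 1 H
  atom 14: C, bond orders sum to 4 (valence 4) → 0 H
  atom 15: C, bond orders sum to 4 (valence 4) → 0 H
  atom 16: O, bond orders sum to 2 (valence 2) → 0 H
  atom 17: N, bond orders sum to 1 (valence 3) → 2 H
  atom 18: C, bond orders sum to 4 (valence 4) → 0 H
  atom 19: O, bond orders sum to 1 (valence 2) → 1 H
  atom 20: C, bond orders sum to 4 (valence 4) → 0 H
  atom 21: F (halogen, monovalent) → 0 H
  atom 22: C, bond orders sum to 3 (valence 4) → 1 H
Totals → C:15, H:13, F:1, N:2, O:4.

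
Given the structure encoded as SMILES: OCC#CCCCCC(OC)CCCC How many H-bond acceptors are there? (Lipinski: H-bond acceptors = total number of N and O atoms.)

2

N atoms: 0; O atoms: 2.
Lipinski HBA = 0 + 2 = 2.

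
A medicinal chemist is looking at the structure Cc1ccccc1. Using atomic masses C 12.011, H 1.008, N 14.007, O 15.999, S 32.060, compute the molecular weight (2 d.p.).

92.14 g/mol

First, the molecular formula is C7H8 (counting implicit H from valence).
  C: 7 × 12.011 = 84.077
  H: 8 × 1.008 = 8.064
Sum: 7×12.011 + 8×1.008 = 92.141 → 92.14 g/mol.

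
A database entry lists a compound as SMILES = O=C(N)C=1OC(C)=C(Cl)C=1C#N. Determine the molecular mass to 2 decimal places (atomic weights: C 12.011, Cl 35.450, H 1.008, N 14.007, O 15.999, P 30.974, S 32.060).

184.58 g/mol

First, the molecular formula is C7H5ClN2O2 (counting implicit H from valence).
  C: 7 × 12.011 = 84.077
  Cl: 1 × 35.450 = 35.450
  H: 5 × 1.008 = 5.040
  N: 2 × 14.007 = 28.014
  O: 2 × 15.999 = 31.998
Sum: 7×12.011 + 1×35.450 + 5×1.008 + 2×14.007 + 2×15.999 = 184.579 → 184.58 g/mol.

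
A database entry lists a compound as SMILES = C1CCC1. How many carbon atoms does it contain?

Count every carbon token in the SMILES (each C, including those in ring-closure positions and inside branches).
Carbon count: 4.

4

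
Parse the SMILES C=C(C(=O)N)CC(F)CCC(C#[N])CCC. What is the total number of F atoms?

Scan the SMILES for F atoms (remember two-letter symbols like Cl and Br are single atoms).
Fluorine count: 1.

1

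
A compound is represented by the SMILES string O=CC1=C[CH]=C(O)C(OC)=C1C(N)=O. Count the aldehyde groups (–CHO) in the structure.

1

The aldehyde motif appears at heavy-atom position 2 in the SMILES.
Other groups present: 1 amide, 1 ether, 1 hydroxyl.
Aldehyde count: 1.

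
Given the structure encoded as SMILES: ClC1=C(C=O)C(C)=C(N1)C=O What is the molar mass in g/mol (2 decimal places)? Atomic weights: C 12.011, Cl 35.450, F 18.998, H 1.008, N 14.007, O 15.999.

First, the molecular formula is C7H6ClNO2 (counting implicit H from valence).
  C: 7 × 12.011 = 84.077
  Cl: 1 × 35.450 = 35.450
  H: 6 × 1.008 = 6.048
  N: 1 × 14.007 = 14.007
  O: 2 × 15.999 = 31.998
Sum: 7×12.011 + 1×35.450 + 6×1.008 + 1×14.007 + 2×15.999 = 171.580 → 171.58 g/mol.

171.58 g/mol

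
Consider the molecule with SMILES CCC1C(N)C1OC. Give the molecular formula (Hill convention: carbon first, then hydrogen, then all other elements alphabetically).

C6H13NO

Walk through each heavy atom and fill implicit hydrogens from standard valence (C 4, N 3, O 2, S 2, halogen 1):
  atom 1: C, bond orders sum to 1 (valence 4) → 3 H
  atom 2: C, bond orders sum to 2 (valence 4) → 2 H
  atom 3: C, bond orders sum to 3 (valence 4) → 1 H
  atom 4: C, bond orders sum to 3 (valence 4) → 1 H
  atom 5: N, bond orders sum to 1 (valence 3) → 2 H
  atom 6: C, bond orders sum to 3 (valence 4) → 1 H
  atom 7: O, bond orders sum to 2 (valence 2) → 0 H
  atom 8: C, bond orders sum to 1 (valence 4) → 3 H
Totals → C:6, H:13, N:1, O:1.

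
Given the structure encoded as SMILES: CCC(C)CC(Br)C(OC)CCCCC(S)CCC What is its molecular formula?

C16H33BrOS

Walk through each heavy atom and fill implicit hydrogens from standard valence (C 4, N 3, O 2, S 2, halogen 1):
  atom 1: C, bond orders sum to 1 (valence 4) → 3 H
  atom 2: C, bond orders sum to 2 (valence 4) → 2 H
  atom 3: C, bond orders sum to 3 (valence 4) → 1 H
  atom 4: C, bond orders sum to 1 (valence 4) → 3 H
  atom 5: C, bond orders sum to 2 (valence 4) → 2 H
  atom 6: C, bond orders sum to 3 (valence 4) → 1 H
  atom 7: Br (halogen, monovalent) → 0 H
  atom 8: C, bond orders sum to 3 (valence 4) → 1 H
  atom 9: O, bond orders sum to 2 (valence 2) → 0 H
  atom 10: C, bond orders sum to 1 (valence 4) → 3 H
  atom 11: C, bond orders sum to 2 (valence 4) → 2 H
  atom 12: C, bond orders sum to 2 (valence 4) → 2 H
  atom 13: C, bond orders sum to 2 (valence 4) → 2 H
  atom 14: C, bond orders sum to 2 (valence 4) → 2 H
  atom 15: C, bond orders sum to 3 (valence 4) → 1 H
  atom 16: S, bond orders sum to 1 (valence 2) → 1 H
  atom 17: C, bond orders sum to 2 (valence 4) → 2 H
  atom 18: C, bond orders sum to 2 (valence 4) → 2 H
  atom 19: C, bond orders sum to 1 (valence 4) → 3 H
Totals → C:16, H:33, Br:1, O:1, S:1.
In Hill order: C16H33BrOS.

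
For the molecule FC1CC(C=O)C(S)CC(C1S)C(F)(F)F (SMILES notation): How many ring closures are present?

In SMILES, each pair of matching ring-closure digits denotes one ring-closing bond; the number of such bonds equals the number of independent rings.
Ring-closure bonds here: 1.

1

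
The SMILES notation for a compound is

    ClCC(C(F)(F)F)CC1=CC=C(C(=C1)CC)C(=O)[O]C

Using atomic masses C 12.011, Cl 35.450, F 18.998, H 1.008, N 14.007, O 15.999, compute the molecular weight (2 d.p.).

First, the molecular formula is C14H16ClF3O2 (counting implicit H from valence).
  C: 14 × 12.011 = 168.154
  Cl: 1 × 35.450 = 35.450
  F: 3 × 18.998 = 56.994
  H: 16 × 1.008 = 16.128
  O: 2 × 15.999 = 31.998
Sum: 14×12.011 + 1×35.450 + 3×18.998 + 16×1.008 + 2×15.999 = 308.724 → 308.72 g/mol.

308.72 g/mol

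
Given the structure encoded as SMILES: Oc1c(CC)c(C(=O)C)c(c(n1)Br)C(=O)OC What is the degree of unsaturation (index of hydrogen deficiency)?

Molecular formula: C11H12BrNO4.
DoU = (2C + 2 + N − H − X) / 2, where X is the halogen count and O/S are ignored.
    = (2·11 + 2 + 1 − 12 − 1) / 2 = 12 / 2 = 6.

6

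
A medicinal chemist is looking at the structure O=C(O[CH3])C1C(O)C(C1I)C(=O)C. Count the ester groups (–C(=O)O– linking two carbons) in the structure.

The ester motif appears at heavy-atom position 2 in the SMILES.
Other groups present: 1 hydroxyl, 1 ketone.
Ester count: 1.

1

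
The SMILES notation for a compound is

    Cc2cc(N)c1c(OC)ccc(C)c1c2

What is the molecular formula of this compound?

Walk through each heavy atom and fill implicit hydrogens from standard valence (C 4, N 3, O 2, S 2, halogen 1); for lowercase aromatic atoms, an aromatic c carries 1 H when it has two neighbours and 0 H with three, and aromatic n carries 0 H:
  atom 1: C, bond orders sum to 1 (valence 4) → 3 H
  atom 2: aromatic c, 3 neighbours → 0 H
  atom 3: aromatic c, 2 neighbours → 1 H
  atom 4: aromatic c, 3 neighbours → 0 H
  atom 5: N, bond orders sum to 1 (valence 3) → 2 H
  atom 6: aromatic c, 3 neighbours → 0 H
  atom 7: aromatic c, 3 neighbours → 0 H
  atom 8: O, bond orders sum to 2 (valence 2) → 0 H
  atom 9: C, bond orders sum to 1 (valence 4) → 3 H
  atom 10: aromatic c, 2 neighbours → 1 H
  atom 11: aromatic c, 2 neighbours → 1 H
  atom 12: aromatic c, 3 neighbours → 0 H
  atom 13: C, bond orders sum to 1 (valence 4) → 3 H
  atom 14: aromatic c, 3 neighbours → 0 H
  atom 15: aromatic c, 2 neighbours → 1 H
Totals → C:13, H:15, N:1, O:1.
In Hill order: C13H15NO.

C13H15NO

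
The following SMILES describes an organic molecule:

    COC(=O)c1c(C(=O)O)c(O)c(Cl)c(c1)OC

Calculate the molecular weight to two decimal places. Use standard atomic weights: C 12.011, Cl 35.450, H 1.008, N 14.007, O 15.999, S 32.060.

260.63 g/mol

First, the molecular formula is C10H9ClO6 (counting implicit H from valence).
  C: 10 × 12.011 = 120.110
  Cl: 1 × 35.450 = 35.450
  H: 9 × 1.008 = 9.072
  O: 6 × 15.999 = 95.994
Sum: 10×12.011 + 1×35.450 + 9×1.008 + 6×15.999 = 260.626 → 260.63 g/mol.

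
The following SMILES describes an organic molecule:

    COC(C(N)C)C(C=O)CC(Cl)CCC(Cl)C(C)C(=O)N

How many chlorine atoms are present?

Scan the SMILES for Cl atoms (remember two-letter symbols like Cl and Br are single atoms).
Chlorine count: 2.

2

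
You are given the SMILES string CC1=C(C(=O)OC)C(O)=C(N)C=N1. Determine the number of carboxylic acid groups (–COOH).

0

Scan the SMILES for the carboxylic acid motif — none present.
Groups that are present: 1 ester, 1 hydroxyl, 1 primary amine.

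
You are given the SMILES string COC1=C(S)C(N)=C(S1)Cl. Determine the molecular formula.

C5H6ClNOS2

Walk through each heavy atom and fill implicit hydrogens from standard valence (C 4, N 3, O 2, S 2, halogen 1):
  atom 1: C, bond orders sum to 1 (valence 4) → 3 H
  atom 2: O, bond orders sum to 2 (valence 2) → 0 H
  atom 3: C, bond orders sum to 4 (valence 4) → 0 H
  atom 4: C, bond orders sum to 4 (valence 4) → 0 H
  atom 5: S, bond orders sum to 1 (valence 2) → 1 H
  atom 6: C, bond orders sum to 4 (valence 4) → 0 H
  atom 7: N, bond orders sum to 1 (valence 3) → 2 H
  atom 8: C, bond orders sum to 4 (valence 4) → 0 H
  atom 9: S, bond orders sum to 2 (valence 2) → 0 H
  atom 10: Cl (halogen, monovalent) → 0 H
Totals → C:5, H:6, Cl:1, N:1, O:1, S:2.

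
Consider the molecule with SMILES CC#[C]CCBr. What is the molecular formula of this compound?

C5H7Br

Walk through each heavy atom and fill implicit hydrogens from standard valence (C 4, N 3, O 2, S 2, halogen 1):
  atom 1: C, bond orders sum to 1 (valence 4) → 3 H
  atom 2: C, bond orders sum to 4 (valence 4) → 0 H
  atom 3: C with explicit H count 0
  atom 4: C, bond orders sum to 2 (valence 4) → 2 H
  atom 5: C, bond orders sum to 2 (valence 4) → 2 H
  atom 6: Br (halogen, monovalent) → 0 H
Totals → C:5, H:7, Br:1.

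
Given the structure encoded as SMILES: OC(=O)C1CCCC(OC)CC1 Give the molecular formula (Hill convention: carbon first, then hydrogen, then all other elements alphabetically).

C9H16O3

Walk through each heavy atom and fill implicit hydrogens from standard valence (C 4, N 3, O 2, S 2, halogen 1):
  atom 1: O, bond orders sum to 1 (valence 2) → 1 H
  atom 2: C, bond orders sum to 4 (valence 4) → 0 H
  atom 3: O, bond orders sum to 2 (valence 2) → 0 H
  atom 4: C, bond orders sum to 3 (valence 4) → 1 H
  atom 5: C, bond orders sum to 2 (valence 4) → 2 H
  atom 6: C, bond orders sum to 2 (valence 4) → 2 H
  atom 7: C, bond orders sum to 2 (valence 4) → 2 H
  atom 8: C, bond orders sum to 3 (valence 4) → 1 H
  atom 9: O, bond orders sum to 2 (valence 2) → 0 H
  atom 10: C, bond orders sum to 1 (valence 4) → 3 H
  atom 11: C, bond orders sum to 2 (valence 4) → 2 H
  atom 12: C, bond orders sum to 2 (valence 4) → 2 H
Totals → C:9, H:16, O:3.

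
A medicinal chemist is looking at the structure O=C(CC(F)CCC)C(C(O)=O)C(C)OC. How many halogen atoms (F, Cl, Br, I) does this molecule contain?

1

Halogen atoms appear at heavy-atom position 5 (1×F).
Other groups present: 1 carboxylic acid, 1 ether, 1 ketone.
Halogen count: 1.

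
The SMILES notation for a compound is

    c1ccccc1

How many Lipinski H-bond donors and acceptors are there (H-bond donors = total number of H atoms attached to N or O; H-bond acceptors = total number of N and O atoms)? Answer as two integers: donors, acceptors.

0, 0

Donors: find every N or O and count the H atoms it carries.
  (no N or O atoms present)
Lipinski HBD = 0.
Acceptors: N atoms = 0, O atoms = 0 → HBA = 0.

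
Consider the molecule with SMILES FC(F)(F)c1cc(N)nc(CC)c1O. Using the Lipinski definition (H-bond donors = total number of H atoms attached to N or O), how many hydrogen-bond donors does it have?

3

Donors: find every N or O and count the H atoms it carries.
  atom 8 (N): bond orders sum to 1 → 2 H
  atom 9 (N): bond orders sum to 3 → 0 H
  atom 14 (O): bond orders sum to 1 → 1 H
Lipinski HBD = 3.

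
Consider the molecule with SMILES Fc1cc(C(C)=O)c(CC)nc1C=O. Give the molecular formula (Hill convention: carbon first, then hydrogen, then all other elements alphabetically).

Walk through each heavy atom and fill implicit hydrogens from standard valence (C 4, N 3, O 2, S 2, halogen 1); for lowercase aromatic atoms, an aromatic c carries 1 H when it has two neighbours and 0 H with three, and aromatic n carries 0 H:
  atom 1: F (halogen, monovalent) → 0 H
  atom 2: aromatic c, 3 neighbours → 0 H
  atom 3: aromatic c, 2 neighbours → 1 H
  atom 4: aromatic c, 3 neighbours → 0 H
  atom 5: C, bond orders sum to 4 (valence 4) → 0 H
  atom 6: C, bond orders sum to 1 (valence 4) → 3 H
  atom 7: O, bond orders sum to 2 (valence 2) → 0 H
  atom 8: aromatic c, 3 neighbours → 0 H
  atom 9: C, bond orders sum to 2 (valence 4) → 2 H
  atom 10: C, bond orders sum to 1 (valence 4) → 3 H
  atom 11: aromatic n, 2 neighbours → 0 H
  atom 12: aromatic c, 3 neighbours → 0 H
  atom 13: C, bond orders sum to 3 (valence 4) → 1 H
  atom 14: O, bond orders sum to 2 (valence 2) → 0 H
Totals → C:10, H:10, F:1, N:1, O:2.
In Hill order: C10H10FNO2.

C10H10FNO2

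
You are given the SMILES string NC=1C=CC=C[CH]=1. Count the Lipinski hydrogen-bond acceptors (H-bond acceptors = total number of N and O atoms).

N atoms: 1; O atoms: 0.
Lipinski HBA = 1 + 0 = 1.

1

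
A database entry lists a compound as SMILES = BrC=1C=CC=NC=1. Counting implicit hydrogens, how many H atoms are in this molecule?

Walk through each heavy atom and fill implicit hydrogens from standard valence (C 4, N 3, O 2, S 2, halogen 1):
  atom 1: Br (halogen, monovalent) → 0 H
  atom 2: C, bond orders sum to 4 (valence 4) → 0 H
  atom 3: C, bond orders sum to 3 (valence 4) → 1 H
  atom 4: C, bond orders sum to 3 (valence 4) → 1 H
  atom 5: C, bond orders sum to 3 (valence 4) → 1 H
  atom 6: N, bond orders sum to 3 (valence 3) → 0 H
  atom 7: C, bond orders sum to 3 (valence 4) → 1 H
Total hydrogens: 4.

4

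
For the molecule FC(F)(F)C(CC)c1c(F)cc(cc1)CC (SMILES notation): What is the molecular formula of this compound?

Walk through each heavy atom and fill implicit hydrogens from standard valence (C 4, N 3, O 2, S 2, halogen 1); for lowercase aromatic atoms, an aromatic c carries 1 H when it has two neighbours and 0 H with three, and aromatic n carries 0 H:
  atom 1: F (halogen, monovalent) → 0 H
  atom 2: C, bond orders sum to 4 (valence 4) → 0 H
  atom 3: F (halogen, monovalent) → 0 H
  atom 4: F (halogen, monovalent) → 0 H
  atom 5: C, bond orders sum to 3 (valence 4) → 1 H
  atom 6: C, bond orders sum to 2 (valence 4) → 2 H
  atom 7: C, bond orders sum to 1 (valence 4) → 3 H
  atom 8: aromatic c, 3 neighbours → 0 H
  atom 9: aromatic c, 3 neighbours → 0 H
  atom 10: F (halogen, monovalent) → 0 H
  atom 11: aromatic c, 2 neighbours → 1 H
  atom 12: aromatic c, 3 neighbours → 0 H
  atom 13: aromatic c, 2 neighbours → 1 H
  atom 14: aromatic c, 2 neighbours → 1 H
  atom 15: C, bond orders sum to 2 (valence 4) → 2 H
  atom 16: C, bond orders sum to 1 (valence 4) → 3 H
Totals → C:12, H:14, F:4.
In Hill order: C12H14F4.

C12H14F4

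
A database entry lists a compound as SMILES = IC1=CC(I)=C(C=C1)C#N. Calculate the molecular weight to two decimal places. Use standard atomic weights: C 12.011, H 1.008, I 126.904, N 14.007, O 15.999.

First, the molecular formula is C7H3I2N (counting implicit H from valence).
  C: 7 × 12.011 = 84.077
  H: 3 × 1.008 = 3.024
  I: 2 × 126.904 = 253.808
  N: 1 × 14.007 = 14.007
Sum: 7×12.011 + 3×1.008 + 2×126.904 + 1×14.007 = 354.916 → 354.92 g/mol.

354.92 g/mol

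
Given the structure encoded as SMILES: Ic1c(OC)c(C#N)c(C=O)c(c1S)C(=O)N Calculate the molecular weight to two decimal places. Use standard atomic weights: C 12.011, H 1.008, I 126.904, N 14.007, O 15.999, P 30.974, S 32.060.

First, the molecular formula is C10H7IN2O3S (counting implicit H from valence).
  C: 10 × 12.011 = 120.110
  H: 7 × 1.008 = 7.056
  I: 1 × 126.904 = 126.904
  N: 2 × 14.007 = 28.014
  O: 3 × 15.999 = 47.997
  S: 1 × 32.060 = 32.060
Sum: 10×12.011 + 7×1.008 + 1×126.904 + 2×14.007 + 3×15.999 + 1×32.060 = 362.141 → 362.14 g/mol.

362.14 g/mol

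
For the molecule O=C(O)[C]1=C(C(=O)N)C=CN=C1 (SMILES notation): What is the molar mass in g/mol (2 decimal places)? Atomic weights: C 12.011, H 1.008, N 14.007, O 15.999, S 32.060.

166.14 g/mol

First, the molecular formula is C7H6N2O3 (counting implicit H from valence).
  C: 7 × 12.011 = 84.077
  H: 6 × 1.008 = 6.048
  N: 2 × 14.007 = 28.014
  O: 3 × 15.999 = 47.997
Sum: 7×12.011 + 6×1.008 + 2×14.007 + 3×15.999 = 166.136 → 166.14 g/mol.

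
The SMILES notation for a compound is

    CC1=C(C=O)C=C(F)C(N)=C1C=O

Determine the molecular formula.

C9H8FNO2

Walk through each heavy atom and fill implicit hydrogens from standard valence (C 4, N 3, O 2, S 2, halogen 1):
  atom 1: C, bond orders sum to 1 (valence 4) → 3 H
  atom 2: C, bond orders sum to 4 (valence 4) → 0 H
  atom 3: C, bond orders sum to 4 (valence 4) → 0 H
  atom 4: C, bond orders sum to 3 (valence 4) → 1 H
  atom 5: O, bond orders sum to 2 (valence 2) → 0 H
  atom 6: C, bond orders sum to 3 (valence 4) → 1 H
  atom 7: C, bond orders sum to 4 (valence 4) → 0 H
  atom 8: F (halogen, monovalent) → 0 H
  atom 9: C, bond orders sum to 4 (valence 4) → 0 H
  atom 10: N, bond orders sum to 1 (valence 3) → 2 H
  atom 11: C, bond orders sum to 4 (valence 4) → 0 H
  atom 12: C, bond orders sum to 3 (valence 4) → 1 H
  atom 13: O, bond orders sum to 2 (valence 2) → 0 H
Totals → C:9, H:8, F:1, N:1, O:2.
In Hill order: C9H8FNO2.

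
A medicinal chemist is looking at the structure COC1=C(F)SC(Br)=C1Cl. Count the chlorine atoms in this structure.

1

Scan the SMILES for Cl atoms (remember two-letter symbols like Cl and Br are single atoms).
Chlorine count: 1.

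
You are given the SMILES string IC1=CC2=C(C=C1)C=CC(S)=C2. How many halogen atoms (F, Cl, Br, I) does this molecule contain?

Halogen atoms appear at heavy-atom position 1 (1×I).
Other groups present: 1 thiol.
Halogen count: 1.

1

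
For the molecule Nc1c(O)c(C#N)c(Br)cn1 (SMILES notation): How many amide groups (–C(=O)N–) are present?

0

Scan the SMILES for the amide motif — none present.
Groups that are present: 1 hydroxyl, 1 nitrile, 1 primary amine.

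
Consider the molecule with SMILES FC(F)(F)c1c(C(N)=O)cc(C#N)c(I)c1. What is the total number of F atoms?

3

Scan the SMILES for F atoms (remember two-letter symbols like Cl and Br are single atoms).
Fluorine count: 3.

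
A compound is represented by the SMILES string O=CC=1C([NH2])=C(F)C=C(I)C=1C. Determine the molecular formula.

Walk through each heavy atom and fill implicit hydrogens from standard valence (C 4, N 3, O 2, S 2, halogen 1):
  atom 1: O, bond orders sum to 2 (valence 2) → 0 H
  atom 2: C, bond orders sum to 3 (valence 4) → 1 H
  atom 3: C, bond orders sum to 4 (valence 4) → 0 H
  atom 4: C, bond orders sum to 4 (valence 4) → 0 H
  atom 5: N with explicit H count 2
  atom 6: C, bond orders sum to 4 (valence 4) → 0 H
  atom 7: F (halogen, monovalent) → 0 H
  atom 8: C, bond orders sum to 3 (valence 4) → 1 H
  atom 9: C, bond orders sum to 4 (valence 4) → 0 H
  atom 10: I (halogen, monovalent) → 0 H
  atom 11: C, bond orders sum to 4 (valence 4) → 0 H
  atom 12: C, bond orders sum to 1 (valence 4) → 3 H
Totals → C:8, H:7, F:1, I:1, N:1, O:1.
In Hill order: C8H7FINO.

C8H7FINO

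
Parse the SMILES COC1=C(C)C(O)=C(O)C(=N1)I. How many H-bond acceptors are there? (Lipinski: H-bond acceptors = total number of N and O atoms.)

4

N atoms: 1; O atoms: 3.
Lipinski HBA = 1 + 3 = 4.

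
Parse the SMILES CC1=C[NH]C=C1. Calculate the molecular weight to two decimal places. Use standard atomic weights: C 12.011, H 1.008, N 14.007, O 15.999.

81.12 g/mol

First, the molecular formula is C5H7N (counting implicit H from valence).
  C: 5 × 12.011 = 60.055
  H: 7 × 1.008 = 7.056
  N: 1 × 14.007 = 14.007
Sum: 5×12.011 + 7×1.008 + 1×14.007 = 81.118 → 81.12 g/mol.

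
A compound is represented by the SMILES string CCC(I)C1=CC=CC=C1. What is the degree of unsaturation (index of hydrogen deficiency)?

4

Degree of unsaturation = (number of rings) + (number of π bonds).
Ring closures in the SMILES: 1.
π bonds: 3 double bonds (each 1 DoU) → 3 DoU from unsaturation.
Total DoU = 1 + 3 = 4.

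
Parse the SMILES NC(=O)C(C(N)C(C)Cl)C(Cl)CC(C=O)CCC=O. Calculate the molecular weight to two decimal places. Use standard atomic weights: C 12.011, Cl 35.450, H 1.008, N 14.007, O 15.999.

First, the molecular formula is C12H20Cl2N2O3 (counting implicit H from valence).
  C: 12 × 12.011 = 144.132
  Cl: 2 × 35.450 = 70.900
  H: 20 × 1.008 = 20.160
  N: 2 × 14.007 = 28.014
  O: 3 × 15.999 = 47.997
Sum: 12×12.011 + 2×35.450 + 20×1.008 + 2×14.007 + 3×15.999 = 311.203 → 311.20 g/mol.

311.20 g/mol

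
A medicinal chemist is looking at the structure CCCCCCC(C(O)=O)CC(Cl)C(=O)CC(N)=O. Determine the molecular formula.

Walk through each heavy atom and fill implicit hydrogens from standard valence (C 4, N 3, O 2, S 2, halogen 1):
  atom 1: C, bond orders sum to 1 (valence 4) → 3 H
  atom 2: C, bond orders sum to 2 (valence 4) → 2 H
  atom 3: C, bond orders sum to 2 (valence 4) → 2 H
  atom 4: C, bond orders sum to 2 (valence 4) → 2 H
  atom 5: C, bond orders sum to 2 (valence 4) → 2 H
  atom 6: C, bond orders sum to 2 (valence 4) → 2 H
  atom 7: C, bond orders sum to 3 (valence 4) → 1 H
  atom 8: C, bond orders sum to 4 (valence 4) → 0 H
  atom 9: O, bond orders sum to 1 (valence 2) → 1 H
  atom 10: O, bond orders sum to 2 (valence 2) → 0 H
  atom 11: C, bond orders sum to 2 (valence 4) → 2 H
  atom 12: C, bond orders sum to 3 (valence 4) → 1 H
  atom 13: Cl (halogen, monovalent) → 0 H
  atom 14: C, bond orders sum to 4 (valence 4) → 0 H
  atom 15: O, bond orders sum to 2 (valence 2) → 0 H
  atom 16: C, bond orders sum to 2 (valence 4) → 2 H
  atom 17: C, bond orders sum to 4 (valence 4) → 0 H
  atom 18: N, bond orders sum to 1 (valence 3) → 2 H
  atom 19: O, bond orders sum to 2 (valence 2) → 0 H
Totals → C:13, H:22, Cl:1, N:1, O:4.

C13H22ClNO4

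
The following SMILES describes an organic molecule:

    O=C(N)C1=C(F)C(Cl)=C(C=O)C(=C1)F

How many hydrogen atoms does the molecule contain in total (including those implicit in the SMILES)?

4

Walk through each heavy atom and fill implicit hydrogens from standard valence (C 4, N 3, O 2, S 2, halogen 1):
  atom 1: O, bond orders sum to 2 (valence 2) → 0 H
  atom 2: C, bond orders sum to 4 (valence 4) → 0 H
  atom 3: N, bond orders sum to 1 (valence 3) → 2 H
  atom 4: C, bond orders sum to 4 (valence 4) → 0 H
  atom 5: C, bond orders sum to 4 (valence 4) → 0 H
  atom 6: F (halogen, monovalent) → 0 H
  atom 7: C, bond orders sum to 4 (valence 4) → 0 H
  atom 8: Cl (halogen, monovalent) → 0 H
  atom 9: C, bond orders sum to 4 (valence 4) → 0 H
  atom 10: C, bond orders sum to 3 (valence 4) → 1 H
  atom 11: O, bond orders sum to 2 (valence 2) → 0 H
  atom 12: C, bond orders sum to 4 (valence 4) → 0 H
  atom 13: C, bond orders sum to 3 (valence 4) → 1 H
  atom 14: F (halogen, monovalent) → 0 H
Total hydrogens: 4.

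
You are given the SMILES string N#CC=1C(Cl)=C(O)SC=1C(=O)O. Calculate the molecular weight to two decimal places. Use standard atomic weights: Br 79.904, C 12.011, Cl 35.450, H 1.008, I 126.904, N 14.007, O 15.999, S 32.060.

First, the molecular formula is C6H2ClNO3S (counting implicit H from valence).
  C: 6 × 12.011 = 72.066
  Cl: 1 × 35.450 = 35.450
  H: 2 × 1.008 = 2.016
  N: 1 × 14.007 = 14.007
  O: 3 × 15.999 = 47.997
  S: 1 × 32.060 = 32.060
Sum: 6×12.011 + 1×35.450 + 2×1.008 + 1×14.007 + 3×15.999 + 1×32.060 = 203.596 → 203.60 g/mol.

203.60 g/mol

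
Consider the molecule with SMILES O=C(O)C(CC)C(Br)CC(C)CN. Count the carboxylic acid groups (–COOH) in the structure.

1

The carboxylic acid motif appears at heavy-atom position 2 in the SMILES.
Other groups present: 1 primary amine.
Carboxylic acid count: 1.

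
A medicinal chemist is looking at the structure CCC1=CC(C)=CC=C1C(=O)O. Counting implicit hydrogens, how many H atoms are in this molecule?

Walk through each heavy atom and fill implicit hydrogens from standard valence (C 4, N 3, O 2, S 2, halogen 1):
  atom 1: C, bond orders sum to 1 (valence 4) → 3 H
  atom 2: C, bond orders sum to 2 (valence 4) → 2 H
  atom 3: C, bond orders sum to 4 (valence 4) → 0 H
  atom 4: C, bond orders sum to 3 (valence 4) → 1 H
  atom 5: C, bond orders sum to 4 (valence 4) → 0 H
  atom 6: C, bond orders sum to 1 (valence 4) → 3 H
  atom 7: C, bond orders sum to 3 (valence 4) → 1 H
  atom 8: C, bond orders sum to 3 (valence 4) → 1 H
  atom 9: C, bond orders sum to 4 (valence 4) → 0 H
  atom 10: C, bond orders sum to 4 (valence 4) → 0 H
  atom 11: O, bond orders sum to 2 (valence 2) → 0 H
  atom 12: O, bond orders sum to 1 (valence 2) → 1 H
Total hydrogens: 12.

12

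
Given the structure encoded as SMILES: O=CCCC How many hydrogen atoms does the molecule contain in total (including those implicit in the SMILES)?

8

Walk through each heavy atom and fill implicit hydrogens from standard valence (C 4, N 3, O 2, S 2, halogen 1):
  atom 1: O, bond orders sum to 2 (valence 2) → 0 H
  atom 2: C, bond orders sum to 3 (valence 4) → 1 H
  atom 3: C, bond orders sum to 2 (valence 4) → 2 H
  atom 4: C, bond orders sum to 2 (valence 4) → 2 H
  atom 5: C, bond orders sum to 1 (valence 4) → 3 H
Total hydrogens: 8.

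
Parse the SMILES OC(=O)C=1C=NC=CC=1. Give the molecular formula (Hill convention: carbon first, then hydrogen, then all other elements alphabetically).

C6H5NO2

Walk through each heavy atom and fill implicit hydrogens from standard valence (C 4, N 3, O 2, S 2, halogen 1):
  atom 1: O, bond orders sum to 1 (valence 2) → 1 H
  atom 2: C, bond orders sum to 4 (valence 4) → 0 H
  atom 3: O, bond orders sum to 2 (valence 2) → 0 H
  atom 4: C, bond orders sum to 4 (valence 4) → 0 H
  atom 5: C, bond orders sum to 3 (valence 4) → 1 H
  atom 6: N, bond orders sum to 3 (valence 3) → 0 H
  atom 7: C, bond orders sum to 3 (valence 4) → 1 H
  atom 8: C, bond orders sum to 3 (valence 4) → 1 H
  atom 9: C, bond orders sum to 3 (valence 4) → 1 H
Totals → C:6, H:5, N:1, O:2.
In Hill order: C6H5NO2.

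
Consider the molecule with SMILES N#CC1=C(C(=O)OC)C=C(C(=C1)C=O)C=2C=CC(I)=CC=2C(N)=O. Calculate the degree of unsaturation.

Degree of unsaturation = (number of rings) + (number of π bonds).
Ring closures in the SMILES: 2.
π bonds: 9 double bonds (each 1 DoU), 1 triple bond (each 2 DoU) → 11 DoU from unsaturation.
Total DoU = 2 + 11 = 13.

13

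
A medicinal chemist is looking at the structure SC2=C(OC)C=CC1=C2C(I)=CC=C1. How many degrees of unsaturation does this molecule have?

Molecular formula: C11H9IOS.
DoU = (2C + 2 + N − H − X) / 2, where X is the halogen count and O/S are ignored.
    = (2·11 + 2 + 0 − 9 − 1) / 2 = 14 / 2 = 7.

7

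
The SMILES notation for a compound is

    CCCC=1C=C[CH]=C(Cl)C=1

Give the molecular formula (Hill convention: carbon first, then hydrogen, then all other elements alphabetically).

Walk through each heavy atom and fill implicit hydrogens from standard valence (C 4, N 3, O 2, S 2, halogen 1):
  atom 1: C, bond orders sum to 1 (valence 4) → 3 H
  atom 2: C, bond orders sum to 2 (valence 4) → 2 H
  atom 3: C, bond orders sum to 2 (valence 4) → 2 H
  atom 4: C, bond orders sum to 4 (valence 4) → 0 H
  atom 5: C, bond orders sum to 3 (valence 4) → 1 H
  atom 6: C, bond orders sum to 3 (valence 4) → 1 H
  atom 7: C with explicit H count 1
  atom 8: C, bond orders sum to 4 (valence 4) → 0 H
  atom 9: Cl (halogen, monovalent) → 0 H
  atom 10: C, bond orders sum to 3 (valence 4) → 1 H
Totals → C:9, H:11, Cl:1.

C9H11Cl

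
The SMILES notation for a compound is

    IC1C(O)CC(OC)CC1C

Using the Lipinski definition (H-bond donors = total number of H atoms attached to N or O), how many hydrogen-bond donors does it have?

Donors: find every N or O and count the H atoms it carries.
  atom 4 (O): bond orders sum to 1 → 1 H
  atom 7 (O): bond orders sum to 2 → 0 H
Lipinski HBD = 1.

1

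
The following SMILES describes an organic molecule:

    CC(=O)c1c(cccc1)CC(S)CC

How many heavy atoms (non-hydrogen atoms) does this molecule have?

14

Every atom symbol written in the SMILES (organic subset) is one heavy atom; implicit H are not written.
Heavy atoms by element → C:12, O:1, S:1.
Total: 14.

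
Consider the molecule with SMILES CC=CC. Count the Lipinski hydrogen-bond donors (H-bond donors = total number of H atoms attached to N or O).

0

Donors: find every N or O and count the H atoms it carries.
  (no N or O atoms present)
Lipinski HBD = 0.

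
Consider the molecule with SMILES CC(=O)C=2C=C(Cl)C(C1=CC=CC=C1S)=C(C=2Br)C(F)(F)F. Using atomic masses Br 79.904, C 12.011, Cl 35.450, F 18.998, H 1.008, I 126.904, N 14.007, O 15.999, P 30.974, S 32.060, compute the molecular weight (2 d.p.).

409.64 g/mol

First, the molecular formula is C15H9BrClF3OS (counting implicit H from valence).
  Br: 1 × 79.904 = 79.904
  C: 15 × 12.011 = 180.165
  Cl: 1 × 35.450 = 35.450
  F: 3 × 18.998 = 56.994
  H: 9 × 1.008 = 9.072
  O: 1 × 15.999 = 15.999
  S: 1 × 32.060 = 32.060
Sum: 1×79.904 + 15×12.011 + 1×35.450 + 3×18.998 + 9×1.008 + 1×15.999 + 1×32.060 = 409.644 → 409.64 g/mol.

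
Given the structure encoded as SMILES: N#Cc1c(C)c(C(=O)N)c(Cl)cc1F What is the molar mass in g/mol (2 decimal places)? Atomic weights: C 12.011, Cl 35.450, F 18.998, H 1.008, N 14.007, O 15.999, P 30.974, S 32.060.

212.61 g/mol

First, the molecular formula is C9H6ClFN2O (counting implicit H from valence).
  C: 9 × 12.011 = 108.099
  Cl: 1 × 35.450 = 35.450
  F: 1 × 18.998 = 18.998
  H: 6 × 1.008 = 6.048
  N: 2 × 14.007 = 28.014
  O: 1 × 15.999 = 15.999
Sum: 9×12.011 + 1×35.450 + 1×18.998 + 6×1.008 + 2×14.007 + 1×15.999 = 212.608 → 212.61 g/mol.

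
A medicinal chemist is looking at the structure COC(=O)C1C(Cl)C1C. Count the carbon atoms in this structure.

6

Count every carbon token in the SMILES (each C, including those in ring-closure positions and inside branches).
Carbon count: 6.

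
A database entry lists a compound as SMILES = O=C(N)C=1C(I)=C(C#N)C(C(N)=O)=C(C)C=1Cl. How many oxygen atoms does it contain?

2

Scan the SMILES for O atoms (remember two-letter symbols like Cl and Br are single atoms).
Oxygen count: 2.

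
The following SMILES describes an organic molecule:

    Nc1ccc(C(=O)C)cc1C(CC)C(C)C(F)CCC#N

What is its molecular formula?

C17H23FN2O

Walk through each heavy atom and fill implicit hydrogens from standard valence (C 4, N 3, O 2, S 2, halogen 1); for lowercase aromatic atoms, an aromatic c carries 1 H when it has two neighbours and 0 H with three, and aromatic n carries 0 H:
  atom 1: N, bond orders sum to 1 (valence 3) → 2 H
  atom 2: aromatic c, 3 neighbours → 0 H
  atom 3: aromatic c, 2 neighbours → 1 H
  atom 4: aromatic c, 2 neighbours → 1 H
  atom 5: aromatic c, 3 neighbours → 0 H
  atom 6: C, bond orders sum to 4 (valence 4) → 0 H
  atom 7: O, bond orders sum to 2 (valence 2) → 0 H
  atom 8: C, bond orders sum to 1 (valence 4) → 3 H
  atom 9: aromatic c, 2 neighbours → 1 H
  atom 10: aromatic c, 3 neighbours → 0 H
  atom 11: C, bond orders sum to 3 (valence 4) → 1 H
  atom 12: C, bond orders sum to 2 (valence 4) → 2 H
  atom 13: C, bond orders sum to 1 (valence 4) → 3 H
  atom 14: C, bond orders sum to 3 (valence 4) → 1 H
  atom 15: C, bond orders sum to 1 (valence 4) → 3 H
  atom 16: C, bond orders sum to 3 (valence 4) → 1 H
  atom 17: F (halogen, monovalent) → 0 H
  atom 18: C, bond orders sum to 2 (valence 4) → 2 H
  atom 19: C, bond orders sum to 2 (valence 4) → 2 H
  atom 20: C, bond orders sum to 4 (valence 4) → 0 H
  atom 21: N, bond orders sum to 3 (valence 3) → 0 H
Totals → C:17, H:23, F:1, N:2, O:1.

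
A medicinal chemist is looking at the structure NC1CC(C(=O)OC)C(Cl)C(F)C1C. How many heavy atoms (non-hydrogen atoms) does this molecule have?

Every atom symbol written in the SMILES (organic subset) is one heavy atom; implicit H are not written.
Heavy atoms by element → C:9, Cl:1, F:1, N:1, O:2.
Total: 14.

14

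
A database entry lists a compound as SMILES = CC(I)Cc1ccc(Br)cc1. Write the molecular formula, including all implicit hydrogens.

Walk through each heavy atom and fill implicit hydrogens from standard valence (C 4, N 3, O 2, S 2, halogen 1); for lowercase aromatic atoms, an aromatic c carries 1 H when it has two neighbours and 0 H with three, and aromatic n carries 0 H:
  atom 1: C, bond orders sum to 1 (valence 4) → 3 H
  atom 2: C, bond orders sum to 3 (valence 4) → 1 H
  atom 3: I (halogen, monovalent) → 0 H
  atom 4: C, bond orders sum to 2 (valence 4) → 2 H
  atom 5: aromatic c, 3 neighbours → 0 H
  atom 6: aromatic c, 2 neighbours → 1 H
  atom 7: aromatic c, 2 neighbours → 1 H
  atom 8: aromatic c, 3 neighbours → 0 H
  atom 9: Br (halogen, monovalent) → 0 H
  atom 10: aromatic c, 2 neighbours → 1 H
  atom 11: aromatic c, 2 neighbours → 1 H
Totals → C:9, H:10, Br:1, I:1.
In Hill order: C9H10BrI.

C9H10BrI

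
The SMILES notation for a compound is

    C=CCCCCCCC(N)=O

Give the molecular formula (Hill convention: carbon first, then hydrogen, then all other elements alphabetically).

Walk through each heavy atom and fill implicit hydrogens from standard valence (C 4, N 3, O 2, S 2, halogen 1):
  atom 1: C, bond orders sum to 2 (valence 4) → 2 H
  atom 2: C, bond orders sum to 3 (valence 4) → 1 H
  atom 3: C, bond orders sum to 2 (valence 4) → 2 H
  atom 4: C, bond orders sum to 2 (valence 4) → 2 H
  atom 5: C, bond orders sum to 2 (valence 4) → 2 H
  atom 6: C, bond orders sum to 2 (valence 4) → 2 H
  atom 7: C, bond orders sum to 2 (valence 4) → 2 H
  atom 8: C, bond orders sum to 2 (valence 4) → 2 H
  atom 9: C, bond orders sum to 4 (valence 4) → 0 H
  atom 10: N, bond orders sum to 1 (valence 3) → 2 H
  atom 11: O, bond orders sum to 2 (valence 2) → 0 H
Totals → C:9, H:17, N:1, O:1.

C9H17NO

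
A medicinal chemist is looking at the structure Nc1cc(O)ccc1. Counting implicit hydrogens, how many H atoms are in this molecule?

Walk through each heavy atom and fill implicit hydrogens from standard valence (C 4, N 3, O 2, S 2, halogen 1); for lowercase aromatic atoms, an aromatic c carries 1 H when it has two neighbours and 0 H with three, and aromatic n carries 0 H:
  atom 1: N, bond orders sum to 1 (valence 3) → 2 H
  atom 2: aromatic c, 3 neighbours → 0 H
  atom 3: aromatic c, 2 neighbours → 1 H
  atom 4: aromatic c, 3 neighbours → 0 H
  atom 5: O, bond orders sum to 1 (valence 2) → 1 H
  atom 6: aromatic c, 2 neighbours → 1 H
  atom 7: aromatic c, 2 neighbours → 1 H
  atom 8: aromatic c, 2 neighbours → 1 H
Total hydrogens: 7.

7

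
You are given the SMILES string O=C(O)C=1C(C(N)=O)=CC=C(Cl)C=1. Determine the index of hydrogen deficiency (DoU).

Degree of unsaturation = (number of rings) + (number of π bonds).
Ring closures in the SMILES: 1.
π bonds: 5 double bonds (each 1 DoU) → 5 DoU from unsaturation.
Total DoU = 1 + 5 = 6.

6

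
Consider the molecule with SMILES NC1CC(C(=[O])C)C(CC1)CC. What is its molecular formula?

C10H19NO

Walk through each heavy atom and fill implicit hydrogens from standard valence (C 4, N 3, O 2, S 2, halogen 1):
  atom 1: N, bond orders sum to 1 (valence 3) → 2 H
  atom 2: C, bond orders sum to 3 (valence 4) → 1 H
  atom 3: C, bond orders sum to 2 (valence 4) → 2 H
  atom 4: C, bond orders sum to 3 (valence 4) → 1 H
  atom 5: C, bond orders sum to 4 (valence 4) → 0 H
  atom 6: O with explicit H count 0
  atom 7: C, bond orders sum to 1 (valence 4) → 3 H
  atom 8: C, bond orders sum to 3 (valence 4) → 1 H
  atom 9: C, bond orders sum to 2 (valence 4) → 2 H
  atom 10: C, bond orders sum to 2 (valence 4) → 2 H
  atom 11: C, bond orders sum to 2 (valence 4) → 2 H
  atom 12: C, bond orders sum to 1 (valence 4) → 3 H
Totals → C:10, H:19, N:1, O:1.
In Hill order: C10H19NO.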